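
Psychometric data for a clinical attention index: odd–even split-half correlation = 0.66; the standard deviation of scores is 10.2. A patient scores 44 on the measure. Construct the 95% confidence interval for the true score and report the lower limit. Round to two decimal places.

Full-length reliability (Spearman-Brown) = 2(0.66)/(1+0.66) ≈ 0.79518
SEM = 10.20000×√(1 − 0.79518) ≈ 4.61621
Margin = 1.96 × 4.61621 ≈ 9.04777
Lower bound: 44 − 9.04777 = 34.95223

34.95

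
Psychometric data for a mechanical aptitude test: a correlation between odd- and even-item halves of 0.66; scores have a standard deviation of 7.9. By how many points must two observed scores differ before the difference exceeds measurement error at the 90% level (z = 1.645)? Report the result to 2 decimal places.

8.32

Full-length reliability (Spearman-Brown) = 2(0.66)/(1+0.66) ≈ 0.7952
SEM = 7.9000×√(1 − 0.7952) ≈ 3.5753
Standard error of the difference = 3.5753·√2 ≈ 5.0562
Smallest detectable difference = 1.645×5.0562 ≈ 8.3175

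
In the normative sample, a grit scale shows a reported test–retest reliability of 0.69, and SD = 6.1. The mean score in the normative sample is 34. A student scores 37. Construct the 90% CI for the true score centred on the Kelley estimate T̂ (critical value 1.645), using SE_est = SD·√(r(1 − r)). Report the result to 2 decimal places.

T̂ = r·X + (1 − r)·M = 0.69000·37 + 0.31000·34 = 25.53000 + 10.54000 ≈ 36.07000
SE_est = 6.10000·√[r(1 − r)] ≈ 2.82121
CI = 36.07000 ± 1.645 · 2.82121 → [31.42911, 40.71089]

[31.43, 40.71]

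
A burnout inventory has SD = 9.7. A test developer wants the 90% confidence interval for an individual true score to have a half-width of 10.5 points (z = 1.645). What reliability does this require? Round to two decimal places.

0.57

Required SEM = 10.5 / 1.645 ≈ 6.38298
Required reliability = 1 − (SEM/SD)² = 1 − 0.43302 ≈ 0.56698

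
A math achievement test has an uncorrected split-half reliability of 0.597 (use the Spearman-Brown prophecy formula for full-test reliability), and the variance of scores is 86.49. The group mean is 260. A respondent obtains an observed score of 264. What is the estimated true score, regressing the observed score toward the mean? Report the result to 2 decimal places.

262.99

Spearman-Brown: r = 2(0.597) / (1 + 0.597) = 1.194 / 1.597 ≈ 0.748
T̂ = 0.748(264) + 0.252(260) ≈ 262.991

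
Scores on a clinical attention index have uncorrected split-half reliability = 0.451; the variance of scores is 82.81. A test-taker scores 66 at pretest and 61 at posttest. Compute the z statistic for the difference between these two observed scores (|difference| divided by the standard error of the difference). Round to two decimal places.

σ = 82.81^(1/2) = 9.10000
Spearman-Brown: r = 2(0.451) / (1 + 0.451) = 0.90200 / 1.45100 ≃ 0.62164
SEM = 9.10000 × √(1 − 0.62164) = 9.10000 × √0.37836 ≃ 9.10000 × 0.61511 ≃ 5.59750
Standard error of the difference = 5.59750·√2 ≃ 7.91606
z = 5 / 7.91606 ≃ 0.63163

0.63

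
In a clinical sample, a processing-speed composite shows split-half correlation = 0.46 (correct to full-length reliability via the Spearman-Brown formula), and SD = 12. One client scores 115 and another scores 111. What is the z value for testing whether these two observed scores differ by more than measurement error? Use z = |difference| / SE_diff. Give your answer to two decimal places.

r_full = 2·0.46 / (1 + 0.46) ≃ 0.63014
SEM = 12.00000×√(1 − 0.63014) ≃ 7.29796
SE_diff = SEM × √2 ≃ 7.29796 × 1.41421 ≃ 10.32088
z = 4 / 10.32088 ≃ 0.38756

0.39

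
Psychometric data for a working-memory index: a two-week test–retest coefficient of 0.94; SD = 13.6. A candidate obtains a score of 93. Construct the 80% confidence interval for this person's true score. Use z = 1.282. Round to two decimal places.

SEM = 13.6000 × √(1 − 0.9400) = 13.6000 × √0.0600 ≈ 13.6000 × 0.2449 ≈ 3.3313
Margin = 1.282 × 3.3313 ≈ 4.2707
80% CI: 93 ± 4.2707 = [88.7293, 97.2707]

[88.73, 97.27]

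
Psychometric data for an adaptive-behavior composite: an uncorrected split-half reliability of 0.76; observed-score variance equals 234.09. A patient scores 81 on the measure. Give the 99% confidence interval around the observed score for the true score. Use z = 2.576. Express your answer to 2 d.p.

σ = 234.09^(1/2) = 15.30000
Full-length reliability (Spearman-Brown) = 2(0.76)/(1+0.76) ≈ 0.86364
SEM = 15.30000 · √(1 − 0.86364) = 15.30000 · √0.13636 ≈ 15.30000 · 0.36927 ≈ 5.64990
Margin = 2.576 · 5.64990 ≈ 14.55414
99% CI: 81 ± 14.55414 = [66.44586, 95.55414]

[66.45, 95.55]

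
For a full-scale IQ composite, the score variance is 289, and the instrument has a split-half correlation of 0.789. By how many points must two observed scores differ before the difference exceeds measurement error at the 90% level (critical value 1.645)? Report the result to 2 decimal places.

SD = √289 = 17.000
Spearman-Brown: r = 2(0.789) / (1 + 0.789) = 1.578 / 1.789 ≈ 0.882
SEM = 17.000*√(1 − 0.882) ≈ 5.838
SE_diff = √2 * SEM ≈ 8.257
Minimum reliable difference = 1.645 * SE_diff ≈ 1.645 * 8.257 ≈ 13.582

13.58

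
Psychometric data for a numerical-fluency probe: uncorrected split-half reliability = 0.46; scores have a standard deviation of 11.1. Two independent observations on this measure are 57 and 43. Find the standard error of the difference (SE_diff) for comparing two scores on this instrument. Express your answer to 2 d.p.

9.55

Full-length reliability (Spearman-Brown) = 2(0.46)/(1+0.46) ≃ 0.63014
SEM = 11.10000×√(1 − 0.63014) ≃ 6.75062
Standard error of the difference = 6.75062·√2 ≃ 9.54681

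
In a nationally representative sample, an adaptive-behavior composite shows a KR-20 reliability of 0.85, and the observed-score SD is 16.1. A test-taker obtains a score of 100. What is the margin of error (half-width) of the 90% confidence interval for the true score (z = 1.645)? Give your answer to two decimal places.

10.26

SEM = 16.1000*√(1 − 0.8500) ≃ 6.2355
Margin = 1.645 * 6.2355 ≃ 10.2574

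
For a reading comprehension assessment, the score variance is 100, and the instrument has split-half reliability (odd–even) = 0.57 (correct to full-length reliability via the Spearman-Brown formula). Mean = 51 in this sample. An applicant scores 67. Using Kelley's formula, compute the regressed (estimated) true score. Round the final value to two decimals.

Spearman-Brown: r = 2(0.57) / (1 + 0.57) = 1.140 / 1.570 ≈ 0.726
T̂ = 0.726(67) + 0.274(51) ≈ 62.618

62.62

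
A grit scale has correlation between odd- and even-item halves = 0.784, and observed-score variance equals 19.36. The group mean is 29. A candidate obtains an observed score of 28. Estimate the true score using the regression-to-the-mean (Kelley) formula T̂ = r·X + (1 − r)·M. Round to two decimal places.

28.12

Spearman-Brown: r = 2(0.784) / (1 + 0.784) = 1.5680 / 1.7840 ≈ 0.8789
T̂ = 0.8789(28) + 0.1211(29) ≈ 28.1211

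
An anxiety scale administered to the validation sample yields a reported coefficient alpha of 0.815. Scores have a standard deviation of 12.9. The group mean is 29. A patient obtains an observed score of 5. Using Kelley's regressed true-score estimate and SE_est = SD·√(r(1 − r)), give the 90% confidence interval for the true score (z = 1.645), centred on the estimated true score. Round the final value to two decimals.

T̂ = 0.815(5) + 0.185(29) ≃ 9.440
SE_est = SD × √(r(1 − r)) = 12.900 × √0.151 ≃ 12.900 × 0.388 ≃ 5.009
90% CI: 9.440 ± 8.240 ≃ (1.200, 17.680)

[1.20, 17.68]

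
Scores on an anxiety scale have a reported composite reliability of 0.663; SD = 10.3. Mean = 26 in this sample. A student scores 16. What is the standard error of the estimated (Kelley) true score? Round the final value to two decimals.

4.87

SE_est = SD × √(r(1 − r)) = 10.3000 × √0.2234 ≃ 10.3000 × 0.4727 ≃ 4.8687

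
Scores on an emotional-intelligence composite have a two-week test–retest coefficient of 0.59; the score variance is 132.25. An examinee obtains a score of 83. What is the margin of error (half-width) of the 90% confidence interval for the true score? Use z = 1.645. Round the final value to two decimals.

12.11

σ = 132.25^(1/2) = 11.500
SEM = 11.500 · √(1 − 0.590) = 11.500 · √0.410 ≈ 11.500 · 0.640 ≈ 7.364
Half-width = 1.645·7.364 ≈ 12.113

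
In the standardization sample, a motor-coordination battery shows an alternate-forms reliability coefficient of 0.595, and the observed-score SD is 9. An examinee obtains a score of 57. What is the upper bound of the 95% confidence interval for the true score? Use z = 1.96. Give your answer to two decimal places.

68.23

SEM = 9.0000 * √(1 − 0.5950) = 9.0000 * √0.4050 ≈ 9.0000 * 0.6364 ≈ 5.7276
1.96 * SEM ≈ 11.2260
Upper bound: 57 + 11.2260 = 68.2260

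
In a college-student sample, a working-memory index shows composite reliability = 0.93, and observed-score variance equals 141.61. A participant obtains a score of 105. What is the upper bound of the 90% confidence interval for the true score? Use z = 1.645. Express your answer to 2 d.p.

σ = 141.61^(1/2) = 11.9000
SEM = 11.9000 * √(1 − 0.9300) = 11.9000 * √0.0700 ≈ 11.9000 * 0.2646 ≈ 3.1484
Margin = 1.645 * 3.1484 ≈ 5.1792
Upper limit = 105 + 5.1792 ≈ 110.1792

110.18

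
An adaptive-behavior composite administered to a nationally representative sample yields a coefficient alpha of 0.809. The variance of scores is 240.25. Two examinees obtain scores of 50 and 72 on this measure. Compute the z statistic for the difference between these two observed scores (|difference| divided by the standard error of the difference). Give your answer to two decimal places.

2.30

SD = √240.25 = 15.5000
SEM = 15.5000 * √(1 − 0.8090) = 15.5000 * √0.1910 ≈ 15.5000 * 0.4370 ≈ 6.7740
SE_diff = SEM * √2 ≈ 6.7740 * 1.4142 ≈ 9.5800
z = 22 / 9.5800 ≈ 2.2965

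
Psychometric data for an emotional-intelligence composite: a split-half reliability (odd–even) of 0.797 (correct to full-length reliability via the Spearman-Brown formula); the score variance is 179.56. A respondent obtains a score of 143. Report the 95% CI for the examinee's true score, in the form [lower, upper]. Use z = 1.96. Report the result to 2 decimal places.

[134.17, 151.83]

σ = 179.56^(1/2) = 13.4000
Spearman-Brown: r = 2(0.797) / (1 + 0.797) = 1.5940 / 1.7970 ≃ 0.8870
SEM = 13.4000 · √(1 − 0.8870) = 13.4000 · √0.1130 ≃ 13.4000 · 0.3361 ≃ 4.5038
Margin = 1.96 · 4.5038 ≃ 8.8274
Interval: (134.1726, 151.8274)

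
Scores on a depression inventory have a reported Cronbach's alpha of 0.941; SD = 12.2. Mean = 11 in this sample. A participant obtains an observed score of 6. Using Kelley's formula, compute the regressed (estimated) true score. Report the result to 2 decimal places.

6.30

T̂ = r·X + (1 − r)·M = 0.94100·6 + 0.05900·11 = 5.64600 + 0.64900 ≈ 6.29500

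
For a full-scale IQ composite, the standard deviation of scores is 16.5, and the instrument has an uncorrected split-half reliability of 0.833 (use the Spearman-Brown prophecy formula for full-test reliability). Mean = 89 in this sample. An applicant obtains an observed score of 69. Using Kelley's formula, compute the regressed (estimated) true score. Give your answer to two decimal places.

Spearman-Brown: r = 2(0.833) / (1 + 0.833) = 1.6660 / 1.8330 ≃ 0.9089
T̂ = 0.9089(69) + 0.0911(89) ≃ 70.8221

70.82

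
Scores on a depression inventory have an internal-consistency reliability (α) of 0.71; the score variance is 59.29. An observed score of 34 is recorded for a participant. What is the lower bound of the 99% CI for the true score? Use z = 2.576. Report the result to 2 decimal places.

SD = √59.29 ≈ 7.7000
SEM = 7.7000 * √(1 − 0.7100) = 7.7000 * √0.2900 ≈ 7.7000 * 0.5385 ≈ 4.1466
Margin = 2.576 * 4.1466 ≈ 10.6816
Lower bound: 34 − 10.6816 = 23.3184

23.32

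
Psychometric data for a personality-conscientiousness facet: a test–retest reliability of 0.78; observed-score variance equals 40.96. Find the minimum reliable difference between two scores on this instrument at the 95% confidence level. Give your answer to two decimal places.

σ = 40.96^(1/2) = 6.40000
The standard error of measurement is 6.40000×√(1 − 0.78000) ≈ 6.40000×0.46904 ≈ 3.00187.
SE_diff = √2 × SEM ≈ 4.24528
Minimum reliable difference = 1.96 × SE_diff ≈ 1.96 × 4.24528 ≈ 8.32075

8.32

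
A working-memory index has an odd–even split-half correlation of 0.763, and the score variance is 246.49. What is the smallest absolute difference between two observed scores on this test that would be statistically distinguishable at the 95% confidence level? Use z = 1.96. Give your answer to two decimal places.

σ = 246.49^(1/2) = 15.7000
r_full = 2·0.763 / (1 + 0.763) ≈ 0.8656
The standard error of measurement is 15.7000×√(1 − 0.8656) ≈ 15.7000×0.3666 ≈ 5.7564.
SE_diff = √2 × SEM ≈ 8.1407
Smallest detectable difference = 1.96×8.1407 ≈ 15.9558

15.96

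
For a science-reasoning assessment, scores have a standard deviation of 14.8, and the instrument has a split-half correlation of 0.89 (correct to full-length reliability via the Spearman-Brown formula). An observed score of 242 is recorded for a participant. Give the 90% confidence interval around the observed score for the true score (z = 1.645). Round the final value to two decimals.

Spearman-Brown: r = 2(0.89) / (1 + 0.89) = 1.7800 / 1.8900 ≈ 0.9418
The standard error of measurement is 14.8000*√(1 − 0.9418) ≈ 14.8000*0.2412 ≈ 3.5705.
Half-width = 1.645*3.5705 ≈ 5.8734
Interval: (236.1266, 247.8734)

[236.13, 247.87]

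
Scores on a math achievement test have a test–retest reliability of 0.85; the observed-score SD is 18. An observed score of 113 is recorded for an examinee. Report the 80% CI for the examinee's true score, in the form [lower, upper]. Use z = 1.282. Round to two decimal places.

SEM = 18.0000 × √(1 − 0.8500) = 18.0000 × √0.1500 ≈ 18.0000 × 0.3873 ≈ 6.9714
1.282 × SEM ≈ 8.9373
Interval: (104.0627, 121.9373)

[104.06, 121.94]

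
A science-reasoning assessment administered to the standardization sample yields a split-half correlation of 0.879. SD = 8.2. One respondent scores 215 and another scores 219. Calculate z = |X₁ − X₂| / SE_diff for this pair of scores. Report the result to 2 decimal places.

Spearman-Brown: r = 2(0.879) / (1 + 0.879) = 1.7580 / 1.8790 ≈ 0.9356
SEM = 8.2000 · √(1 − 0.9356) = 8.2000 · √0.0644 ≈ 8.2000 · 0.2538 ≈ 2.0809
SE_diff = √2 · SEM ≈ 2.9428
z = |215 − 219| / 2.9428 = 4 / 2.9428 ≈ 1.3593

1.36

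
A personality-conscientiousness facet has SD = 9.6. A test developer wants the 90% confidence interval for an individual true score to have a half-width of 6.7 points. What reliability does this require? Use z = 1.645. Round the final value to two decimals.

0.82

Required SEM = 6.7 / 1.645 ≈ 4.0729
Required reliability = 1 − (SEM/SD)² = 1 − 0.1800 ≈ 0.8200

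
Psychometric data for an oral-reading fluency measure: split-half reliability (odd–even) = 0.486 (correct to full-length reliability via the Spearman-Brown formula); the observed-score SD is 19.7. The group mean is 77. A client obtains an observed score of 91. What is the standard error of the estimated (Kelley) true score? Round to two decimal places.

r_full = 2·0.486 / (1 + 0.486) ≈ 0.654
SE_est = 19.700·√(0.654·0.346) ≈ 9.370

9.37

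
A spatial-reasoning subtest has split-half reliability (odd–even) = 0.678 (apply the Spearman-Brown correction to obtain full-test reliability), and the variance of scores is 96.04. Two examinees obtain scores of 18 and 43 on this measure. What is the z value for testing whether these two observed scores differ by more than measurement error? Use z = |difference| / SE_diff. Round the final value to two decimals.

4.12

SD = √96.04 = 9.8000
Spearman-Brown: r = 2(0.678) / (1 + 0.678) = 1.3560 / 1.6780 ≈ 0.8081
SEM = 9.8000·√(1 − 0.8081) ≈ 4.2930
SE_diff = SEM · √2 ≈ 4.2930 · 1.4142 ≈ 6.0712
z = 25 / 6.0712 ≈ 4.1178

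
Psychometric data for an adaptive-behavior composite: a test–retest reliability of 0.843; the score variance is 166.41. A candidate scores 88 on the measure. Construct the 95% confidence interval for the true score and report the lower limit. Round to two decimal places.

77.98

SD = √166.41 ≃ 12.900
SEM = 12.900 × √(1 − 0.843) = 12.900 × √0.157 ≃ 12.900 × 0.396 ≃ 5.111
Margin = 1.96 × 5.111 ≃ 10.018
Lower bound: 88 − 10.018 = 77.982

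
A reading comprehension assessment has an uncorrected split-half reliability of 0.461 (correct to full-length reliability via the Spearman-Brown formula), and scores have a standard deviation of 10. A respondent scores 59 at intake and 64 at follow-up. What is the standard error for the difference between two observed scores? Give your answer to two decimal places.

8.59

Spearman-Brown: r = 2(0.461) / (1 + 0.461) = 0.92200 / 1.46100 ≈ 0.63107
The standard error of measurement is 10.00000·√(1 − 0.63107) ≈ 10.00000·0.60739 ≈ 6.07392.
SE_diff = SEM · √2 ≈ 6.07392 · 1.41421 ≈ 8.58982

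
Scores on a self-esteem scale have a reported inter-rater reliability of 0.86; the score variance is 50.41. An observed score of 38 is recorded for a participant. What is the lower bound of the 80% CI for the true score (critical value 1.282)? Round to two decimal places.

34.59

SD = √50.41 = 7.100
SEM = 7.100 · √(1 − 0.860) = 7.100 · √0.140 ≈ 7.100 · 0.374 ≈ 2.657
Margin = 1.282 · 2.657 ≈ 3.406
Lower bound: 38 − 3.406 = 34.594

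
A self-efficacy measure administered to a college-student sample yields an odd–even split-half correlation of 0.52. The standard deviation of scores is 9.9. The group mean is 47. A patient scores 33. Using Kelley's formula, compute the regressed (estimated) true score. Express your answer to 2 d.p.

37.42

Full-length reliability (Spearman-Brown) = 2(0.52)/(1+0.52) ≃ 0.6842
T̂ = r·X + (1 − r)·M = 0.6842×33 + 0.3158×47 ≃ 22.5789 + 14.8421 ≃ 37.4211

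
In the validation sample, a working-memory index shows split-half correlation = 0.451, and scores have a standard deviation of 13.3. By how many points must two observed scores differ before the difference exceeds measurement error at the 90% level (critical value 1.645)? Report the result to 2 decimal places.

Spearman-Brown: r = 2(0.451) / (1 + 0.451) = 0.902 / 1.451 ≈ 0.622
SEM = 13.300×√(1 − 0.622) ≈ 8.181
Standard error of the difference = 8.181·√2 ≈ 11.570
Smallest detectable difference = 1.645×11.570 ≈ 19.032

19.03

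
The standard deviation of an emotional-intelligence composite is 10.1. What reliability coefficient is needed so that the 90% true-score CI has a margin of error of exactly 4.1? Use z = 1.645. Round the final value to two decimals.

SEM needed = half-width / z = 4.1/1.645 ≈ 2.492
Required reliability = 1 − (SEM/SD)² = 1 − 0.061 ≈ 0.939

0.94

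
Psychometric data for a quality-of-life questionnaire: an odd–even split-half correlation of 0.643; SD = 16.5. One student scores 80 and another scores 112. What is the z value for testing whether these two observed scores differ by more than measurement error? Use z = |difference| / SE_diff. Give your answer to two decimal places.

Full-length reliability (Spearman-Brown) = 2(0.643)/(1+0.643) ≃ 0.783
SEM = 16.500×√(1 − 0.783) ≃ 7.691
SE_diff = SEM × √2 ≃ 7.691 × 1.414 ≃ 10.877
z = 32 / 10.877 ≃ 2.942

2.94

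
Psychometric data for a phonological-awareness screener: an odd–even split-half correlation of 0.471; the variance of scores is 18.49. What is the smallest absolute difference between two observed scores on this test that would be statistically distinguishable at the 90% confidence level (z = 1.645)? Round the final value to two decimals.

6.00

σ = 18.49^(1/2) = 4.300
Spearman-Brown: r = 2(0.471) / (1 + 0.471) = 0.942 / 1.471 ≈ 0.640
SEM = 4.300 * √(1 − 0.640) = 4.300 * √0.360 ≈ 4.300 * 0.600 ≈ 2.579
SE_diff = √2 * SEM ≈ 3.647
Minimum reliable difference = 1.645 * SE_diff ≈ 1.645 * 3.647 ≈ 5.999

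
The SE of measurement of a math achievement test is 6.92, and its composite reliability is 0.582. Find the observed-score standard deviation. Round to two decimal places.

10.70

SD = 6.92 / √(1 − 0.582) ≈ 10.703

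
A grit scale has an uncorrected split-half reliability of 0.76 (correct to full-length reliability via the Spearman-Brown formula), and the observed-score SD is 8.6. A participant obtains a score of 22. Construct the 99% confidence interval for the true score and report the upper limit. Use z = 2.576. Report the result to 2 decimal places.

30.18

Full-length reliability (Spearman-Brown) = 2(0.76)/(1+0.76) ≈ 0.864
SEM = 8.600 × √(1 − 0.864) = 8.600 × √0.136 ≈ 8.600 × 0.369 ≈ 3.176
Half-width = 2.576×3.176 ≈ 8.181
Upper limit = 22 + 8.181 ≈ 30.181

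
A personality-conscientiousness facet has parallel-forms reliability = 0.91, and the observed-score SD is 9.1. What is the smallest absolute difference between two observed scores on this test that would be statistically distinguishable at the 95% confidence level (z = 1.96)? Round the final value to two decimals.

SEM = 9.100 · √(1 − 0.910) = 9.100 · √0.090 ≈ 9.100 · 0.300 ≈ 2.730
Standard error of the difference = 2.730·√2 ≈ 3.861
Smallest detectable difference = 1.96·3.861 ≈ 7.567

7.57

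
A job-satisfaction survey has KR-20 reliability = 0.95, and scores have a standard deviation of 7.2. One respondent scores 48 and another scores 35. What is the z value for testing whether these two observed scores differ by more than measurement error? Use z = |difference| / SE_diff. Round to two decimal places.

SEM = 7.200 * √(1 − 0.950) = 7.200 * √0.050 ≈ 7.200 * 0.224 ≈ 1.610
Standard error of the difference = 1.610·√2 ≈ 2.277
z = 13 / 2.277 ≈ 5.710

5.71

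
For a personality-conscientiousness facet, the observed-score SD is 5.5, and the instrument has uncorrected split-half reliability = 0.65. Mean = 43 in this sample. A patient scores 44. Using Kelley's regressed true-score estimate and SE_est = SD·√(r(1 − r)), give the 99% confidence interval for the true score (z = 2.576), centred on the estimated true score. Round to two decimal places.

[38.00, 49.58]

Spearman-Brown: r = 2(0.65) / (1 + 0.65) = 1.3000 / 1.6500 ≈ 0.7879
Estimated true score = 0.7879×44 + (1 − 0.7879)×43 ≈ 43.7879
SE_est = SD × √(r(1 − r)) = 5.5000 × √0.1671 ≈ 5.5000 × 0.4088 ≈ 2.2485
99% CI: 43.7879 ± 5.7920 ≈ (37.9959, 49.5799)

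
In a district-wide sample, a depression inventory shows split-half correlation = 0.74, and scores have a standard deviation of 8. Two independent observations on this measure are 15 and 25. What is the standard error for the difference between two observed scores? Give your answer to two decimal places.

4.37

Full-length reliability (Spearman-Brown) = 2(0.74)/(1+0.74) ≈ 0.8506
The standard error of measurement is 8.0000×√(1 − 0.8506) ≈ 8.0000×0.3866 ≈ 3.0924.
SE_diff = √2 × SEM ≈ 4.3734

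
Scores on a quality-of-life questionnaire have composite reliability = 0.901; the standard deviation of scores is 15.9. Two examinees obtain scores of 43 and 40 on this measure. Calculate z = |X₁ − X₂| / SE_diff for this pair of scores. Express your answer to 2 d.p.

The standard error of measurement is 15.900*√(1 − 0.901) ≃ 15.900*0.315 ≃ 5.003.
SE_diff = √2 * SEM ≃ 7.075
z = |43 − 40| / 7.075 = 3 / 7.075 ≃ 0.424

0.42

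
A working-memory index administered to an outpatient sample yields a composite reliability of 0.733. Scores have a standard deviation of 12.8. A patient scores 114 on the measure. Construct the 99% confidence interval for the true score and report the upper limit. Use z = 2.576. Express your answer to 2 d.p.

131.04

SEM = 12.8000 × √(1 − 0.7330) = 12.8000 × √0.2670 ≃ 12.8000 × 0.5167 ≃ 6.6140
Half-width = 2.576×6.6140 ≃ 17.0377
Upper limit = 114 + 17.0377 ≃ 131.0377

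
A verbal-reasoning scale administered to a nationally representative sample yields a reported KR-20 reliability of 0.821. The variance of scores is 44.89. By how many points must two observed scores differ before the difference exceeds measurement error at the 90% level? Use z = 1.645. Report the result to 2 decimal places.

SD = √44.89 = 6.70000
The standard error of measurement is 6.70000·√(1 − 0.82100) ≈ 6.70000·0.42308 ≈ 2.83466.
Standard error of the difference = 2.83466·√2 ≈ 4.00882
Smallest detectable difference = 1.645·4.00882 ≈ 6.59451

6.59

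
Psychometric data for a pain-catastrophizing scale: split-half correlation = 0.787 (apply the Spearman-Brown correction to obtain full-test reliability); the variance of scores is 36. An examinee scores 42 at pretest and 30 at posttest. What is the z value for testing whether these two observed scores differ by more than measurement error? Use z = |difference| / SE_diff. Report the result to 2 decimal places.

4.10

SD = √36 ≈ 6.00000
Spearman-Brown: r = 2(0.787) / (1 + 0.787) = 1.57400 / 1.78700 ≈ 0.88081
SEM = 6.00000 * √(1 − 0.88081) = 6.00000 * √0.11919 ≈ 6.00000 * 0.34525 ≈ 2.07147
Standard error of the difference = 2.07147·√2 ≈ 2.92950
z = 12 / 2.92950 ≈ 4.09626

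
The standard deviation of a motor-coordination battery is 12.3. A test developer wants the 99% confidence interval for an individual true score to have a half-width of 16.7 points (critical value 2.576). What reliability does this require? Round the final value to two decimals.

0.72

Required SEM = 16.7 / 2.576 ≈ 6.483
r = 1 − (6.483/12.3)² ≈ 1 − 0.278 ≈ 0.722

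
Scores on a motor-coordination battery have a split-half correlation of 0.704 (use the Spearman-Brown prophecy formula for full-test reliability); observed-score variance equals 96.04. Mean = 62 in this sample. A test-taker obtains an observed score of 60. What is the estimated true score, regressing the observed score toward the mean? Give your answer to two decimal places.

Spearman-Brown: r = 2(0.704) / (1 + 0.704) = 1.408 / 1.704 ≈ 0.826
T̂ = r·X + (1 − r)·M = 0.826×60 + 0.174×62 ≈ 49.577 + 10.770 ≈ 60.347

60.35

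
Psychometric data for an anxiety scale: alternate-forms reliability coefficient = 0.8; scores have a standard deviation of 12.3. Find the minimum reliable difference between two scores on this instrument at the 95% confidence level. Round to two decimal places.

15.25

SEM = 12.300·√(1 − 0.800) ≈ 5.501
SE_diff = SEM · √2 ≈ 5.501 · 1.414 ≈ 7.779
Smallest detectable difference = 1.96·7.779 ≈ 15.247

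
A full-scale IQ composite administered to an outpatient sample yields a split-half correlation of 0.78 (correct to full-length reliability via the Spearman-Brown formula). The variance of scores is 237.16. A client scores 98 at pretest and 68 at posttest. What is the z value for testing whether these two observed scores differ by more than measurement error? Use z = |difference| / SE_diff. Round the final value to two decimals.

3.92

SD = √237.16 ≈ 15.4000
Spearman-Brown: r = 2(0.78) / (1 + 0.78) = 1.5600 / 1.7800 ≈ 0.8764
SEM = 15.4000 · √(1 − 0.8764) = 15.4000 · √0.1236 ≈ 15.4000 · 0.3516 ≈ 5.4140
Standard error of the difference = 5.4140·√2 ≈ 7.6566
z = |98 − 68| / 7.6566 = 30 / 7.6566 ≈ 3.9182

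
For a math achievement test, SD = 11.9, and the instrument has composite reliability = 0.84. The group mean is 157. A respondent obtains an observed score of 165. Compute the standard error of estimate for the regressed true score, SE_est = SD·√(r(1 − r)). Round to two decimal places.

SE_est = SD × √(r(1 − r)) = 11.900 × √0.134 ≈ 11.900 × 0.367 ≈ 4.363

4.36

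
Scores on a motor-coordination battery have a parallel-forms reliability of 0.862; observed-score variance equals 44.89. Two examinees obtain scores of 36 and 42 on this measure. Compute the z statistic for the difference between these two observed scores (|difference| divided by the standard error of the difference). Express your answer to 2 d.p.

1.70

SD = √44.89 ≈ 6.7000
SEM = 6.7000·√(1 − 0.8620) ≈ 2.4889
SE_diff = √2 · SEM ≈ 3.5199
z = 6 / 3.5199 ≈ 1.7046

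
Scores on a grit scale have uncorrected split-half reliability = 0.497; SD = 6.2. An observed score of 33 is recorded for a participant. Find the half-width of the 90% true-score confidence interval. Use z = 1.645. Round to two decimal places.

Full-length reliability (Spearman-Brown) = 2(0.497)/(1+0.497) ≈ 0.66399
SEM = 6.20000·√(1 − 0.66399) ≈ 3.59389
Margin = 1.645 · 3.59389 ≈ 5.91195

5.91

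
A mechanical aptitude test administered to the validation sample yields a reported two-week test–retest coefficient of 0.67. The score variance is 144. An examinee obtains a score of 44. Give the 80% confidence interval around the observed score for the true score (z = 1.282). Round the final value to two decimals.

[35.16, 52.84]

SD = √144 ≈ 12.0000
SEM = 12.0000 * √(1 − 0.6700) = 12.0000 * √0.3300 ≈ 12.0000 * 0.5745 ≈ 6.8935
1.282 * SEM ≈ 8.8374
Interval: (35.1626, 52.8374)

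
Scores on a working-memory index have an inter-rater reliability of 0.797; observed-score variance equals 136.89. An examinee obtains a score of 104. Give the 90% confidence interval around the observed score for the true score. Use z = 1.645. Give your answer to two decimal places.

σ = 136.89^(1/2) = 11.7000
The standard error of measurement is 11.7000·√(1 − 0.7970) ≈ 11.7000·0.4506 ≈ 5.2715.
Margin = 1.645 · 5.2715 ≈ 8.6716
Interval: (95.3284, 112.6716)

[95.33, 112.67]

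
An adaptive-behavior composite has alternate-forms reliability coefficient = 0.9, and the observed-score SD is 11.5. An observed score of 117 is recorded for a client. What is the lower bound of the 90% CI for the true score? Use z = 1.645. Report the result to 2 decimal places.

111.02

SEM = 11.500 · √(1 − 0.900) = 11.500 · √0.100 ≈ 11.500 · 0.316 ≈ 3.637
1.645 · SEM ≈ 5.982
Lower limit = 117 − 5.982 ≈ 111.018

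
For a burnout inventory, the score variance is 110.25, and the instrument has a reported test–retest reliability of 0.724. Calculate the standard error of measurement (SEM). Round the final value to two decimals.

5.52

SD = √110.25 = 10.5000
The standard error of measurement is 10.5000×√(1 − 0.7240) ≈ 10.5000×0.5254 ≈ 5.5162.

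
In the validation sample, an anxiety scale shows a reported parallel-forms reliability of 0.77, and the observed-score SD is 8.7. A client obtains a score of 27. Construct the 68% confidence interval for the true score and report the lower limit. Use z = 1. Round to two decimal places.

SEM = 8.700×√(1 − 0.770) ≈ 4.172
Margin = 1 × 4.172 ≈ 4.172
Lower bound: 27 − 4.172 = 22.828

22.83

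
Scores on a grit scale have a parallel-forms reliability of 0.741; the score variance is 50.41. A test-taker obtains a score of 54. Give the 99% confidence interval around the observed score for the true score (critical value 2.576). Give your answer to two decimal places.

SD = √50.41 = 7.100
SEM = 7.100 · √(1 − 0.741) = 7.100 · √0.259 ≃ 7.100 · 0.509 ≃ 3.613
Margin = 2.576 · 3.613 ≃ 9.308
99% CI: 54 ± 9.308 = [44.692, 63.308]

[44.69, 63.31]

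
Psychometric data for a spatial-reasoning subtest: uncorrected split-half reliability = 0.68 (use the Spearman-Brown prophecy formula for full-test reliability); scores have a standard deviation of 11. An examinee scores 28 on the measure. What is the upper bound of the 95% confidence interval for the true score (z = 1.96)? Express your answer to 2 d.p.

37.41

Full-length reliability (Spearman-Brown) = 2(0.68)/(1+0.68) ≃ 0.810
SEM = 11.000*√(1 − 0.810) ≃ 4.801
Margin = 1.96 * 4.801 ≃ 9.410
Upper limit = 28 + 9.410 ≃ 37.410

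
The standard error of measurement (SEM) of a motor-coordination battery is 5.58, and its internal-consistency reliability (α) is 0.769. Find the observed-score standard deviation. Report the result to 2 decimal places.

SD = 5.58 / √(1 − 0.769) ≈ 11.610

11.61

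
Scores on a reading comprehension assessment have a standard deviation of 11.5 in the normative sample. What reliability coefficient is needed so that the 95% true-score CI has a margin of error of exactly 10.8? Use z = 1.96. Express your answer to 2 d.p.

0.77

Required SEM = 10.8 / 1.96 ≈ 5.5102
Required reliability = 1 − (SEM/SD)² = 1 − 0.2296 ≈ 0.7704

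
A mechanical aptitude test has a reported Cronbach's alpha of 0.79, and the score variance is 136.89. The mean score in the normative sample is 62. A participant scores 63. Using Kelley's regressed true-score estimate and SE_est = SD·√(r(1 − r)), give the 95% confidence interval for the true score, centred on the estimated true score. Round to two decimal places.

SD = √136.89 ≃ 11.700
Estimated true score = 0.790·63 + (1 − 0.790)·62 ≃ 62.790
SE_est = SD · √(r(1 − r)) = 11.700 · √0.166 ≃ 11.700 · 0.407 ≃ 4.766
95% CI: 62.790 ± 9.340 ≃ (53.450, 72.130)

[53.45, 72.13]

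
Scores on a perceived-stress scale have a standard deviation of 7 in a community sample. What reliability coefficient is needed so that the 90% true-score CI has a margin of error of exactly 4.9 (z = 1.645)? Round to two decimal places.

Required SEM = 4.9 / 1.645 ≈ 2.979
r = 1 − (SEM / SD)² = 1 − (2.979 / 7)² ≈ 1 − 0.181 ≈ 0.819

0.82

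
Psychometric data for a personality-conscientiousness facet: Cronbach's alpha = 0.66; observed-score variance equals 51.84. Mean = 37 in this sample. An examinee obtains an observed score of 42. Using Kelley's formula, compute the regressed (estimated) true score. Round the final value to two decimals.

T̂ = 0.660(42) + 0.340(37) ≈ 40.300

40.30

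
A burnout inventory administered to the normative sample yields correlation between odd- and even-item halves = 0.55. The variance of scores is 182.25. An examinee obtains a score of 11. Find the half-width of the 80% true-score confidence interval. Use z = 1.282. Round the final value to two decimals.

σ = 182.25^(1/2) = 13.5000
Full-length reliability (Spearman-Brown) = 2(0.55)/(1+0.55) ≃ 0.7097
SEM = 13.5000·√(1 − 0.7097) ≃ 7.2740
Margin = 1.282 · 7.2740 ≃ 9.3253

9.33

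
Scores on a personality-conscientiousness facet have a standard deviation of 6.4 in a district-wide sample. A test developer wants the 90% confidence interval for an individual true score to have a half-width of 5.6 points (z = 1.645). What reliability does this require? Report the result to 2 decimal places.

0.72

SEM needed = half-width / z = 5.6/1.645 ≈ 3.4043
Required reliability = 1 − (SEM/SD)² = 1 − 0.2829 ≈ 0.7171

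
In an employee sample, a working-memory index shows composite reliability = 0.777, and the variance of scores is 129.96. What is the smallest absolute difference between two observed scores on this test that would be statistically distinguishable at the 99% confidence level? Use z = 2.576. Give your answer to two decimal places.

SD = √129.96 ≈ 11.4000
The standard error of measurement is 11.4000×√(1 − 0.7770) ≈ 11.4000×0.4722 ≈ 5.3834.
SE_diff = SEM × √2 ≈ 5.3834 × 1.4142 ≈ 7.6133
Minimum reliable difference = 2.576 × SE_diff ≈ 2.576 × 7.6133 ≈ 19.6118

19.61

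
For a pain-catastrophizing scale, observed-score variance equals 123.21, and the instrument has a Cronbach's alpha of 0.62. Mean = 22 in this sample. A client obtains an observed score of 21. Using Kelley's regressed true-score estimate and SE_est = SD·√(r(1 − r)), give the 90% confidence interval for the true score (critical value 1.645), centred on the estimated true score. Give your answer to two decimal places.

[12.52, 30.24]

σ = 123.21^(1/2) = 11.1000
Estimated true score = 0.6200*21 + (1 − 0.6200)*22 ≃ 21.3800
SE_est = SD * √(r(1 − r)) = 11.1000 * √0.2356 ≃ 11.1000 * 0.4854 ≃ 5.3878
CI = 21.3800 ± 1.645 * 5.3878 → [12.5171, 30.2429]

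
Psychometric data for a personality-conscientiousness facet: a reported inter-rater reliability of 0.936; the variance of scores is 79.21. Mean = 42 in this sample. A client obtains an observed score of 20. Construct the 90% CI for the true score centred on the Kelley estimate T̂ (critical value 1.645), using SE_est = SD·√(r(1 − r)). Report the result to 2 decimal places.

[17.82, 24.99]

SD = √79.21 ≈ 8.90000
T̂ = r·X + (1 − r)·M = 0.93600·20 + 0.06400·42 = 18.72000 + 2.68800 ≈ 21.40800
SE_est = 8.90000·√[r(1 − r)] ≈ 2.17830
CI = 21.40800 ± 1.645 · 2.17830 → [17.82469, 24.99131]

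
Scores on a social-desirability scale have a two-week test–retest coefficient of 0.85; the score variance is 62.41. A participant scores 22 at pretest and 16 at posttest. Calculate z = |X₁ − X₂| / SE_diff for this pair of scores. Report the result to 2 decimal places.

σ = 62.41^(1/2) = 7.90000
SEM = 7.90000 * √(1 − 0.85000) = 7.90000 * √0.15000 ≈ 7.90000 * 0.38730 ≈ 3.05966
SE_diff = SEM * √2 ≈ 3.05966 * 1.41421 ≈ 4.32701
z = |22 − 16| / 4.32701 = 6 / 4.32701 ≈ 1.38664

1.39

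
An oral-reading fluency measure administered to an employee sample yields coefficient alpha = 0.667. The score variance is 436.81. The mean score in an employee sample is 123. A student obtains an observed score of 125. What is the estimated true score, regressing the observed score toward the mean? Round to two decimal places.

124.33

Estimated true score = 0.667×125 + (1 − 0.667)×123 ≈ 124.334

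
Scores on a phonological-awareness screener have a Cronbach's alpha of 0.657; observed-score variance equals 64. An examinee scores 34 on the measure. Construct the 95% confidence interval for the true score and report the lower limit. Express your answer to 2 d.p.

SD = √64 = 8.0000
SEM = 8.0000 * √(1 − 0.6570) = 8.0000 * √0.3430 ≈ 8.0000 * 0.5857 ≈ 4.6853
Margin = 1.96 * 4.6853 ≈ 9.1832
Lower limit = 34 − 9.1832 ≈ 24.8168

24.82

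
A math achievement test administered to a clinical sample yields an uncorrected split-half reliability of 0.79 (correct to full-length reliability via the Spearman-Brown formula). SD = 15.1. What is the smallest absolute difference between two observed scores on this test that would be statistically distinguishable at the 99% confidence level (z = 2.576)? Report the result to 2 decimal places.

18.84

r_full = 2·0.79 / (1 + 0.79) ≈ 0.883
The standard error of measurement is 15.100*√(1 − 0.883) ≈ 15.100*0.343 ≈ 5.172.
Standard error of the difference = 5.172·√2 ≈ 7.314
Smallest detectable difference = 2.576*7.314 ≈ 18.842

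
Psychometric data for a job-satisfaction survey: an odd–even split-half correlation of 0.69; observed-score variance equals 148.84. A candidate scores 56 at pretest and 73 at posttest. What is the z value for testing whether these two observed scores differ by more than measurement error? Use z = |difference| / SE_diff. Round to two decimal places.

SD = √148.84 = 12.200
r_full = 2·0.69 / (1 + 0.69) ≈ 0.817
SEM = 12.200 · √(1 − 0.817) = 12.200 · √0.183 ≈ 12.200 · 0.428 ≈ 5.225
SE_diff = SEM · √2 ≈ 5.225 · 1.414 ≈ 7.389
z = 17 / 7.389 ≈ 2.301

2.30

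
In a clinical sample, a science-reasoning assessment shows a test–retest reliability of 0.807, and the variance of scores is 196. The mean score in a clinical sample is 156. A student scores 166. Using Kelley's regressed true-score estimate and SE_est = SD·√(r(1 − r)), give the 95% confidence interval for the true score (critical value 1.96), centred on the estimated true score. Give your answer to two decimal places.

σ = 196^(1/2) = 14.0000
Estimated true score = 0.8070*166 + (1 − 0.8070)*156 ≈ 164.0700
SE_est = 14.0000·√[r(1 − r)] ≈ 5.5251
95% CI: 164.0700 ± 10.8293 ≈ (153.2407, 174.8993)

[153.24, 174.90]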